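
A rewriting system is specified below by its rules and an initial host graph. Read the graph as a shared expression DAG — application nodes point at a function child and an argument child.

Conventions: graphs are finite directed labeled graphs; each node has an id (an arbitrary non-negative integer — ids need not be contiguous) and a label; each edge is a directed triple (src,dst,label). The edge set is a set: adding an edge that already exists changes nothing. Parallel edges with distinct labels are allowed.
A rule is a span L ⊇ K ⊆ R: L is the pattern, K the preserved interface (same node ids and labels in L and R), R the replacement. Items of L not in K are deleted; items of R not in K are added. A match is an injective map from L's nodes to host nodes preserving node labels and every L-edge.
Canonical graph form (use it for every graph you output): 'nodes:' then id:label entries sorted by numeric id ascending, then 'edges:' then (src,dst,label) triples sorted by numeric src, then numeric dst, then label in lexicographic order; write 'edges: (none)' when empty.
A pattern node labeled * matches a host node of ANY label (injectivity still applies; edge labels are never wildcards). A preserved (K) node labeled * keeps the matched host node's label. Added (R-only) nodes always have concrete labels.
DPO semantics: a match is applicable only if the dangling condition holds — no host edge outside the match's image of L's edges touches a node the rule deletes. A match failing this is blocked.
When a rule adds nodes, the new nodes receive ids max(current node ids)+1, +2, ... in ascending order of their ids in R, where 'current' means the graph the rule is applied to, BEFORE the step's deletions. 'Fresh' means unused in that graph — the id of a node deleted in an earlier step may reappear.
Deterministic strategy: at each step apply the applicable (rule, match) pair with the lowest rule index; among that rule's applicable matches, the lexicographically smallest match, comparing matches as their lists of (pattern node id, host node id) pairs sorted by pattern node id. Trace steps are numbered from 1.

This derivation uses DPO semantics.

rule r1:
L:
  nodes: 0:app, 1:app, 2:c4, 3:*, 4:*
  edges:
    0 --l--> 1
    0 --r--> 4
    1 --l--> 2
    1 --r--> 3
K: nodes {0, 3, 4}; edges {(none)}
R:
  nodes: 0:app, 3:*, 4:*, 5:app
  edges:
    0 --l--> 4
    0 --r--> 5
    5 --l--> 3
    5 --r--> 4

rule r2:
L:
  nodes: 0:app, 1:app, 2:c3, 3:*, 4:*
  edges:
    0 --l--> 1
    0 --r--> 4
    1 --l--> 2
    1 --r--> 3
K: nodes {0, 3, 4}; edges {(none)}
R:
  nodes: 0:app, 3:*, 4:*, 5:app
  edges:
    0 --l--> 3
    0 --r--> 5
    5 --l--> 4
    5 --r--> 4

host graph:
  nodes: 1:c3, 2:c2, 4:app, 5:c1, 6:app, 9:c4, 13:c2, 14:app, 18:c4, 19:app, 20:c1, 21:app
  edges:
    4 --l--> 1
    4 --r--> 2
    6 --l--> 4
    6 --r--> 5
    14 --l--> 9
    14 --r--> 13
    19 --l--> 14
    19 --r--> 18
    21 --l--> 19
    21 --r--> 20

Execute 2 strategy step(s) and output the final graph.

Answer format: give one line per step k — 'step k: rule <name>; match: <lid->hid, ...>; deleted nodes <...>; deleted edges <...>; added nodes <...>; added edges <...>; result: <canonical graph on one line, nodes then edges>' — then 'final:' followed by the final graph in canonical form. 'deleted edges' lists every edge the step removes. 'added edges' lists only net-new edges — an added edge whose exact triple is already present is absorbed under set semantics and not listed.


step 1: rule r1; match: 0->19, 1->14, 2->9, 3->13, 4->18; deleted nodes 9, 14; deleted edges (14,9,l); (14,13,r); (19,14,l); (19,18,r); added nodes 22; added edges (19,18,l); (19,22,r); (22,13,l); (22,18,r); result: nodes: 1:c3, 2:c2, 4:app, 5:c1, 6:app, 13:c2, 18:c4, 19:app, 20:c1, 21:app, 22:app edges: (4,1,l); (4,2,r); (6,4,l); (6,5,r); (19,18,l); (19,22,r); (21,19,l); (21,20,r); (22,13,l); (22,18,r)
step 2: rule r2; match: 0->6, 1->4, 2->1, 3->2, 4->5; deleted nodes 1, 4; deleted edges (4,1,l); (4,2,r); (6,4,l); (6,5,r); added nodes 23; added edges (6,2,l); (6,23,r); (23,5,l); (23,5,r); result: nodes: 2:c2, 5:c1, 6:app, 13:c2, 18:c4, 19:app, 20:c1, 21:app, 22:app, 23:app edges: (6,2,l); (6,23,r); (19,18,l); (19,22,r); (21,19,l); (21,20,r); (22,13,l); (22,18,r); (23,5,l); (23,5,r)
final:
nodes: 2:c2, 5:c1, 6:app, 13:c2, 18:c4, 19:app, 20:c1, 21:app, 22:app, 23:app
edges: (6,2,l); (6,23,r); (19,18,l); (19,22,r); (21,19,l); (21,20,r); (22,13,l); (22,18,r); (23,5,l); (23,5,r)


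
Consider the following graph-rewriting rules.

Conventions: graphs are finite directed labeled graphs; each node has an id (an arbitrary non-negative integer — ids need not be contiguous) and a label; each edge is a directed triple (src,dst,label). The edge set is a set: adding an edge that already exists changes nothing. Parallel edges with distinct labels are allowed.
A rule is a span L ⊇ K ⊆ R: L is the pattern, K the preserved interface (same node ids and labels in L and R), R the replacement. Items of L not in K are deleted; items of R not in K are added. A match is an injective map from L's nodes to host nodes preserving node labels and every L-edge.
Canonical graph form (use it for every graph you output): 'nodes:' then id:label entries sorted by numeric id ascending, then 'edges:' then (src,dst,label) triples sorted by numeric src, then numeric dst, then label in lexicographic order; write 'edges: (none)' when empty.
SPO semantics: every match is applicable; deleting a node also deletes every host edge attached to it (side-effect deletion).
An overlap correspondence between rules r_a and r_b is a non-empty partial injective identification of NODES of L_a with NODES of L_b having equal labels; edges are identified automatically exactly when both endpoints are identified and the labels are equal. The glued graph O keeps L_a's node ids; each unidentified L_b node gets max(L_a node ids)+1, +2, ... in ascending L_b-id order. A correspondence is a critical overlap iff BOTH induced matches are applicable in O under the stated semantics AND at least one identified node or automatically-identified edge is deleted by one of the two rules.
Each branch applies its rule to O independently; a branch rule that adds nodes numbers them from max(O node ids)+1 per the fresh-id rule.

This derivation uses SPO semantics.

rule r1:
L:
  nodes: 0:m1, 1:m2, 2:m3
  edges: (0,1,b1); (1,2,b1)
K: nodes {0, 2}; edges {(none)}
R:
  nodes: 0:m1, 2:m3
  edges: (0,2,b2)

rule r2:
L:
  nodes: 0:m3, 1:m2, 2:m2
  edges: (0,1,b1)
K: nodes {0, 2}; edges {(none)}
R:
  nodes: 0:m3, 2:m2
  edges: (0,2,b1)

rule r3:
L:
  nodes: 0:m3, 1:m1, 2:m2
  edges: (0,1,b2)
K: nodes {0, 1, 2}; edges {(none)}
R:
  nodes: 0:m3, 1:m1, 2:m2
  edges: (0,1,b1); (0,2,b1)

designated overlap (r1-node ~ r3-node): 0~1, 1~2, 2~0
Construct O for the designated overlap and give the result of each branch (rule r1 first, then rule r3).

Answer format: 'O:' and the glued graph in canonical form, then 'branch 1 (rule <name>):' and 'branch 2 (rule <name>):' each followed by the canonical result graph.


O:
nodes: 0:m1, 1:m2, 2:m3
edges: (0,1,b1); (1,2,b1); (2,0,b2)
branch 1 (rule r1):
nodes: 0:m1, 2:m3
edges: (0,2,b2); (2,0,b2)
branch 2 (rule r3):
nodes: 0:m1, 1:m2, 2:m3
edges: (0,1,b1); (1,2,b1); (2,0,b1); (2,1,b1)


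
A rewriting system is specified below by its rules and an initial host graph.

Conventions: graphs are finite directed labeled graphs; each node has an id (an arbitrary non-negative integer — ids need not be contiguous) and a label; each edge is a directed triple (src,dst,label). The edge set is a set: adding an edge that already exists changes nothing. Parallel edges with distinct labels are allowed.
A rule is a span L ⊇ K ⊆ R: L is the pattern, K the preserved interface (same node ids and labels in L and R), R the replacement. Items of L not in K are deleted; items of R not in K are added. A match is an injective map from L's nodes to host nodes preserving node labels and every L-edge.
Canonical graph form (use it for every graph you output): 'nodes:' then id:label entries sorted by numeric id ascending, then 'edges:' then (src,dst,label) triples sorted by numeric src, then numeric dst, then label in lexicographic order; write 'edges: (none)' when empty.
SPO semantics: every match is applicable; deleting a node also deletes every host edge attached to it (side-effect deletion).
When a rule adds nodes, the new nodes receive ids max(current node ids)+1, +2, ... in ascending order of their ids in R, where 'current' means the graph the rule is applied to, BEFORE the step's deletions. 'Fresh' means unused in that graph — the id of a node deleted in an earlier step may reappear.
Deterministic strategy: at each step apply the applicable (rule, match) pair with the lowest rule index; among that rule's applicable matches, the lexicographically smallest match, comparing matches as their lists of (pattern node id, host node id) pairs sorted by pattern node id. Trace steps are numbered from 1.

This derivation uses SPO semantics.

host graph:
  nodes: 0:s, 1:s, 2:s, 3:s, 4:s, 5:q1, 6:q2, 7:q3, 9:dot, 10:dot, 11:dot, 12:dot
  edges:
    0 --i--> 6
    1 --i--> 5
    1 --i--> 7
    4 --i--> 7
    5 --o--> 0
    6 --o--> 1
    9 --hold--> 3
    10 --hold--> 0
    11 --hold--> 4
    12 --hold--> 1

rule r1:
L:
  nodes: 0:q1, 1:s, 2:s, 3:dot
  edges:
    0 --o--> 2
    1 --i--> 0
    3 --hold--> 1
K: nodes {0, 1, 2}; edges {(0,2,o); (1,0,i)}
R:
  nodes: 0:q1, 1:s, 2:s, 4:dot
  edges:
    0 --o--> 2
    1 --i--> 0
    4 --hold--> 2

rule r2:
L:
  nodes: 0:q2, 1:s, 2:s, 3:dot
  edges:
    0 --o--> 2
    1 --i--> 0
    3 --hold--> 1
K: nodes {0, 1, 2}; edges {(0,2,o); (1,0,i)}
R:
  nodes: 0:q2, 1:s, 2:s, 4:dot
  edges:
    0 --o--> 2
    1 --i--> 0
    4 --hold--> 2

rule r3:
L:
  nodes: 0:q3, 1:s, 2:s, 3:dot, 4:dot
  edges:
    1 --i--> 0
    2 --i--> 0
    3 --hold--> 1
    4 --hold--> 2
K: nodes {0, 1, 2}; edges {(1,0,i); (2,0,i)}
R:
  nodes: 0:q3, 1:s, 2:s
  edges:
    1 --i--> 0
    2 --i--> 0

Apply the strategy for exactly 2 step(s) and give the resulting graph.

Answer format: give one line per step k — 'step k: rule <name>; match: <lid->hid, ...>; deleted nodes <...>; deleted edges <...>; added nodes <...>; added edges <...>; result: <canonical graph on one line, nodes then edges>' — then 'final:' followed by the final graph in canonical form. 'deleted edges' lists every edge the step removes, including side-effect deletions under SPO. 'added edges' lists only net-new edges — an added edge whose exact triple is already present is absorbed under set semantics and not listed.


step 1: rule r1; match: 0->5, 1->1, 2->0, 3->12; deleted nodes 12; deleted edges (12,1,hold); added nodes 13; added edges (13,0,hold); result: nodes: 0:s, 1:s, 2:s, 3:s, 4:s, 5:q1, 6:q2, 7:q3, 9:dot, 10:dot, 11:dot, 13:dot edges: (0,6,i); (1,5,i); (1,7,i); (4,7,i); (5,0,o); (6,1,o); (9,3,hold); (10,0,hold); (11,4,hold); (13,0,hold)
step 2: rule r2; match: 0->6, 1->0, 2->1, 3->10; deleted nodes 10; deleted edges (10,0,hold); added nodes 14; added edges (14,1,hold); result: nodes: 0:s, 1:s, 2:s, 3:s, 4:s, 5:q1, 6:q2, 7:q3, 9:dot, 11:dot, 13:dot, 14:dot edges: (0,6,i); (1,5,i); (1,7,i); (4,7,i); (5,0,o); (6,1,o); (9,3,hold); (11,4,hold); (13,0,hold); (14,1,hold)
final:
nodes: 0:s, 1:s, 2:s, 3:s, 4:s, 5:q1, 6:q2, 7:q3, 9:dot, 11:dot, 13:dot, 14:dot
edges: (0,6,i); (1,5,i); (1,7,i); (4,7,i); (5,0,o); (6,1,o); (9,3,hold); (11,4,hold); (13,0,hold); (14,1,hold)


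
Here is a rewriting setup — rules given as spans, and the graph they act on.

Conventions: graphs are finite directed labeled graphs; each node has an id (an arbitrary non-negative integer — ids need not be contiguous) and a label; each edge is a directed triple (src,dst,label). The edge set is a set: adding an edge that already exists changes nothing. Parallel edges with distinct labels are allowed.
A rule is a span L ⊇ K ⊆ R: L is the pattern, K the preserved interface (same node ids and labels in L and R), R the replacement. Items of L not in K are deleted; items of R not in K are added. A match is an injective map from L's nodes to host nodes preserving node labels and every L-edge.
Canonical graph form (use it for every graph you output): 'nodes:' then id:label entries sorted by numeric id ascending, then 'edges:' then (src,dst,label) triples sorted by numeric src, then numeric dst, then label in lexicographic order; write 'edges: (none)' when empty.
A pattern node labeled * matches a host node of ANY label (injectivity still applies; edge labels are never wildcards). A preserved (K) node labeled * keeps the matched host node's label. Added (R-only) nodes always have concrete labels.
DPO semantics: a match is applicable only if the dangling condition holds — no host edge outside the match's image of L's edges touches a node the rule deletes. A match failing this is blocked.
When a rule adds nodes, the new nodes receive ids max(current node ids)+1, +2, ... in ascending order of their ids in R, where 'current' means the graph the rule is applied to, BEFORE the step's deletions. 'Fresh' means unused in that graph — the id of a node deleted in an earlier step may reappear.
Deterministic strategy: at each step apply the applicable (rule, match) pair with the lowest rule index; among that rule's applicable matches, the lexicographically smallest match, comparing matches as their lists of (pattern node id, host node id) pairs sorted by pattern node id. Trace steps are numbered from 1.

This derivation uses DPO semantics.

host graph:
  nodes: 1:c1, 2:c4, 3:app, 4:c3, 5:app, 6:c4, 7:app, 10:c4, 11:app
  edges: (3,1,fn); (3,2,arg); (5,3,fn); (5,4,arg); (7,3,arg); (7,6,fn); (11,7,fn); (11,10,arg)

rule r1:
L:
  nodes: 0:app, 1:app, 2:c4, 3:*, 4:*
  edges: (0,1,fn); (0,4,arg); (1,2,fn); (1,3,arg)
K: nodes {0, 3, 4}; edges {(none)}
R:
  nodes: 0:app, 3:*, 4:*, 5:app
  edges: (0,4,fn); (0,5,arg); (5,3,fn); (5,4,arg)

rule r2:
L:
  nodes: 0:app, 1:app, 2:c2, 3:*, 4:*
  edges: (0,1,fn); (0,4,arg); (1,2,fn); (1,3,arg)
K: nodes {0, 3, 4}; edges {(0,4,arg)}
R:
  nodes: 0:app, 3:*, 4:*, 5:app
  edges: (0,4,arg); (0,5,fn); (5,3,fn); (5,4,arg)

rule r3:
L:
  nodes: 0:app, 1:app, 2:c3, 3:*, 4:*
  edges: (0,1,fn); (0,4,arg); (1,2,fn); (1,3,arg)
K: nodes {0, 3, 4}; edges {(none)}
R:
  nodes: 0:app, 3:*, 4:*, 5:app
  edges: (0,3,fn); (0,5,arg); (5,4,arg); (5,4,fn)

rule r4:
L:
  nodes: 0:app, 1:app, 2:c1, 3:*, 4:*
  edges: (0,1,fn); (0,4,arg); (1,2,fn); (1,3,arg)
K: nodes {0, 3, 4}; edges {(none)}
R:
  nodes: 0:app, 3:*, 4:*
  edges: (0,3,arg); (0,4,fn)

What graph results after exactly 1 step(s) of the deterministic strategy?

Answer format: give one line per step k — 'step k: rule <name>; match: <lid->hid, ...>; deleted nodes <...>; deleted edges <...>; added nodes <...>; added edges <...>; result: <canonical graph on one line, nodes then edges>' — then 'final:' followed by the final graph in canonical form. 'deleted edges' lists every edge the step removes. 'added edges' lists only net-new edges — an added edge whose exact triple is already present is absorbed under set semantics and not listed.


step 1: rule r1; match: 0->11, 1->7, 2->6, 3->3, 4->10; deleted nodes 6, 7; deleted edges (7,3,arg); (7,6,fn); (11,7,fn); (11,10,arg); added nodes 12; added edges (11,10,fn); (11,12,arg); (12,3,fn); (12,10,arg); result: nodes: 1:c1, 2:c4, 3:app, 4:c3, 5:app, 10:c4, 11:app, 12:app edges: (3,1,fn); (3,2,arg); (5,3,fn); (5,4,arg); (11,10,fn); (11,12,arg); (12,3,fn); (12,10,arg)
final:
nodes: 1:c1, 2:c4, 3:app, 4:c3, 5:app, 10:c4, 11:app, 12:app
edges: (3,1,fn); (3,2,arg); (5,3,fn); (5,4,arg); (11,10,fn); (11,12,arg); (12,3,fn); (12,10,arg)


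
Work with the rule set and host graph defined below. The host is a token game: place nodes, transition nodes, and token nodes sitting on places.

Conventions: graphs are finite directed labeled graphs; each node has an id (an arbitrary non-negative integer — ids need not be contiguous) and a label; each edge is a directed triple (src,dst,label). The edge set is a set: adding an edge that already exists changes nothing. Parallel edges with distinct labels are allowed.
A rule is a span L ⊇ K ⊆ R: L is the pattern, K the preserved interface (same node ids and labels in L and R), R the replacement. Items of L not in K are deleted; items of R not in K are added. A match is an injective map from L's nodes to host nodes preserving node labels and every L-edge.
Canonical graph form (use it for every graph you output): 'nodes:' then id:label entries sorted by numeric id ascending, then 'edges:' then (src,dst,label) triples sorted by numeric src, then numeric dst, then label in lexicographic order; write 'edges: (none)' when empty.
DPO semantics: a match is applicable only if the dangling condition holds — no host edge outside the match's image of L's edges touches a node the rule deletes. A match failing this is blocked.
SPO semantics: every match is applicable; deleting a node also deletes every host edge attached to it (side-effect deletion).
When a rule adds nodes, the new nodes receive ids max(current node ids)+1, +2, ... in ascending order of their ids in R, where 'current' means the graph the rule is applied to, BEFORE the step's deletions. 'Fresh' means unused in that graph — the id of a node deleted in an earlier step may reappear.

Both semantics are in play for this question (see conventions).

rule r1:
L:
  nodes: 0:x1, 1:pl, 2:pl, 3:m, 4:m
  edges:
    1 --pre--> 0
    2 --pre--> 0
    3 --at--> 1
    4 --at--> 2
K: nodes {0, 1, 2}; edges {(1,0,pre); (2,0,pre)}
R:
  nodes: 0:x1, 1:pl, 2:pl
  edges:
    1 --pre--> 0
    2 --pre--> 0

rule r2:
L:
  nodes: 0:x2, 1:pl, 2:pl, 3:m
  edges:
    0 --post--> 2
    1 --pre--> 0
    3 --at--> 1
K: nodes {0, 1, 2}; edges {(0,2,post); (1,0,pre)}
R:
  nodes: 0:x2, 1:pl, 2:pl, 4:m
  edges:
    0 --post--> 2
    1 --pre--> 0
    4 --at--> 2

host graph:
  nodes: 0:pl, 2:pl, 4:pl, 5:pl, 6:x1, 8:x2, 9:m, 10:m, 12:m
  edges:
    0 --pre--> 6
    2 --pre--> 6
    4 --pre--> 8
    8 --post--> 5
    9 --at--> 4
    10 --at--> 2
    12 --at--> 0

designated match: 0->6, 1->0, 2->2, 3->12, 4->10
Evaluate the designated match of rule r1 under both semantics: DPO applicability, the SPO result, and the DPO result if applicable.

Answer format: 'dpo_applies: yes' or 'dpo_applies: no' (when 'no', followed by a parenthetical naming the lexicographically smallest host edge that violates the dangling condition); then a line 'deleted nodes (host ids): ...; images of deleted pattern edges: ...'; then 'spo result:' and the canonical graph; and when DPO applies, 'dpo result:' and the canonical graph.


dpo_applies: yes
deleted nodes (host ids): 10, 12; images of deleted pattern edges: (10,2,at); (12,0,at)
spo result:
nodes: 0:pl, 2:pl, 4:pl, 5:pl, 6:x1, 8:x2, 9:m
edges: (0,6,pre); (2,6,pre); (4,8,pre); (8,5,post); (9,4,at)
dpo result:
nodes: 0:pl, 2:pl, 4:pl, 5:pl, 6:x1, 8:x2, 9:m
edges: (0,6,pre); (2,6,pre); (4,8,pre); (8,5,post); (9,4,at)


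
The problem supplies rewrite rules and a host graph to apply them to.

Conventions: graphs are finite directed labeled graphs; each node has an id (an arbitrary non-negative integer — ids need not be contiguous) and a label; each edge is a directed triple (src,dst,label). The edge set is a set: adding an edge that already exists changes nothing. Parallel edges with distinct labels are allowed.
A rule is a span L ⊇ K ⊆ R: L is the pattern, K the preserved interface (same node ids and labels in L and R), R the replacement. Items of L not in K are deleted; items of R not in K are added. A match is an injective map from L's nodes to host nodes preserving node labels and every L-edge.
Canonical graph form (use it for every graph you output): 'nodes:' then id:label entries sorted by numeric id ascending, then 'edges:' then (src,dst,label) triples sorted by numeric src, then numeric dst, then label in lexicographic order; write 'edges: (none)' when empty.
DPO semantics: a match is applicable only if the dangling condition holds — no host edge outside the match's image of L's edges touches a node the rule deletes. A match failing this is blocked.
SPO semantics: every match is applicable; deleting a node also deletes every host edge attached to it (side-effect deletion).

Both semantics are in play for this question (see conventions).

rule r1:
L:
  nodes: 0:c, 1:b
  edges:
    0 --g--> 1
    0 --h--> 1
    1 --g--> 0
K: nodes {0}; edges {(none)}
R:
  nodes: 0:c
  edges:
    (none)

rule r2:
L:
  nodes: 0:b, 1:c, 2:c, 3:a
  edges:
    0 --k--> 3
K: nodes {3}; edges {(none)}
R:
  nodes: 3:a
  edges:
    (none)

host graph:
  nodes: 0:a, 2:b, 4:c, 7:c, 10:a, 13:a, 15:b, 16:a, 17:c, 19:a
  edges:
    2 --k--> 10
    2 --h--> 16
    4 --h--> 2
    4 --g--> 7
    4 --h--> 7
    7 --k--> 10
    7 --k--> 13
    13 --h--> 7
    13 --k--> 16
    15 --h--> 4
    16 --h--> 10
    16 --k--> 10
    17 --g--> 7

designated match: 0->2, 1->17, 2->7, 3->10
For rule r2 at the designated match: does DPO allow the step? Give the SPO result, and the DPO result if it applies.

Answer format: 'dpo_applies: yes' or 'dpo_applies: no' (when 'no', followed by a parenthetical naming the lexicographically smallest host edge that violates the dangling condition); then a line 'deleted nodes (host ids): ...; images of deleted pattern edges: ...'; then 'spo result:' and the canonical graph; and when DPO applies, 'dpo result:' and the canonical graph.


dpo_applies: no
(the rule deletes node 2, which keeps host edge (2,16,h) outside the match image — the dangling condition fails, DPO blocks; SPO proceeds and side-deletes such edges)
deleted nodes (host ids): 2, 7, 17; images of deleted pattern edges: (2,10,k)
spo result:
nodes: 0:a, 4:c, 10:a, 13:a, 15:b, 16:a, 19:a
edges: (13,16,k); (15,4,h); (16,10,h); (16,10,k)


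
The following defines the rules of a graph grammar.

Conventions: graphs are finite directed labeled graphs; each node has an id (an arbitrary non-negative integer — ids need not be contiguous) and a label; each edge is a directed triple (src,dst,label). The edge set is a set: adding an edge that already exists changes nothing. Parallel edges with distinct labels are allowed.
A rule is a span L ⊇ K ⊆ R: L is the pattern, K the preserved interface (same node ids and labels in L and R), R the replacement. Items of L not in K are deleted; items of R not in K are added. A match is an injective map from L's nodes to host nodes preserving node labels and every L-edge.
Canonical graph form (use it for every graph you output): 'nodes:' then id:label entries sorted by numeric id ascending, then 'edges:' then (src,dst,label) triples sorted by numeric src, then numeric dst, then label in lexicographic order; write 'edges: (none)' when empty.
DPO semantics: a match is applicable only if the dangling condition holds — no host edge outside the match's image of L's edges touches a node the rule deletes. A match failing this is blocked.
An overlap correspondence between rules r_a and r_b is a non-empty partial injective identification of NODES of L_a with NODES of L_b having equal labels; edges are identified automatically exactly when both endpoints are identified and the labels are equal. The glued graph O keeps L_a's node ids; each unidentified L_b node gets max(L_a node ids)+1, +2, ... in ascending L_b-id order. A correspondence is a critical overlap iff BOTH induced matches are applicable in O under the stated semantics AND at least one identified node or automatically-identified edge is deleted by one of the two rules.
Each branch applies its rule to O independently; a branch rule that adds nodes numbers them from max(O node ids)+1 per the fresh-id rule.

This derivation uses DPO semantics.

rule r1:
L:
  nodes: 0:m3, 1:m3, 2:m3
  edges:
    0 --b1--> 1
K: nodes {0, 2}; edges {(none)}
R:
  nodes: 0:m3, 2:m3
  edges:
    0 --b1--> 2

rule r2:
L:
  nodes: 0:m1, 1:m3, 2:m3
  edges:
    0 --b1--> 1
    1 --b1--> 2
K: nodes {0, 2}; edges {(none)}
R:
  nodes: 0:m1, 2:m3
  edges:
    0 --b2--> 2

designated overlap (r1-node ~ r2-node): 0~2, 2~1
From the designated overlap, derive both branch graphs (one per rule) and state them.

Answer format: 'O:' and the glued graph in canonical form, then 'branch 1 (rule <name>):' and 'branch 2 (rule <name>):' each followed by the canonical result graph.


O:
nodes: 0:m3, 1:m3, 2:m3, 3:m1
edges: (0,1,b1); (2,0,b1); (3,2,b1)
branch 1 (rule r1):
nodes: 0:m3, 2:m3, 3:m1
edges: (0,2,b1); (2,0,b1); (3,2,b1)
branch 2 (rule r2):
nodes: 0:m3, 1:m3, 3:m1
edges: (0,1,b1); (3,0,b2)


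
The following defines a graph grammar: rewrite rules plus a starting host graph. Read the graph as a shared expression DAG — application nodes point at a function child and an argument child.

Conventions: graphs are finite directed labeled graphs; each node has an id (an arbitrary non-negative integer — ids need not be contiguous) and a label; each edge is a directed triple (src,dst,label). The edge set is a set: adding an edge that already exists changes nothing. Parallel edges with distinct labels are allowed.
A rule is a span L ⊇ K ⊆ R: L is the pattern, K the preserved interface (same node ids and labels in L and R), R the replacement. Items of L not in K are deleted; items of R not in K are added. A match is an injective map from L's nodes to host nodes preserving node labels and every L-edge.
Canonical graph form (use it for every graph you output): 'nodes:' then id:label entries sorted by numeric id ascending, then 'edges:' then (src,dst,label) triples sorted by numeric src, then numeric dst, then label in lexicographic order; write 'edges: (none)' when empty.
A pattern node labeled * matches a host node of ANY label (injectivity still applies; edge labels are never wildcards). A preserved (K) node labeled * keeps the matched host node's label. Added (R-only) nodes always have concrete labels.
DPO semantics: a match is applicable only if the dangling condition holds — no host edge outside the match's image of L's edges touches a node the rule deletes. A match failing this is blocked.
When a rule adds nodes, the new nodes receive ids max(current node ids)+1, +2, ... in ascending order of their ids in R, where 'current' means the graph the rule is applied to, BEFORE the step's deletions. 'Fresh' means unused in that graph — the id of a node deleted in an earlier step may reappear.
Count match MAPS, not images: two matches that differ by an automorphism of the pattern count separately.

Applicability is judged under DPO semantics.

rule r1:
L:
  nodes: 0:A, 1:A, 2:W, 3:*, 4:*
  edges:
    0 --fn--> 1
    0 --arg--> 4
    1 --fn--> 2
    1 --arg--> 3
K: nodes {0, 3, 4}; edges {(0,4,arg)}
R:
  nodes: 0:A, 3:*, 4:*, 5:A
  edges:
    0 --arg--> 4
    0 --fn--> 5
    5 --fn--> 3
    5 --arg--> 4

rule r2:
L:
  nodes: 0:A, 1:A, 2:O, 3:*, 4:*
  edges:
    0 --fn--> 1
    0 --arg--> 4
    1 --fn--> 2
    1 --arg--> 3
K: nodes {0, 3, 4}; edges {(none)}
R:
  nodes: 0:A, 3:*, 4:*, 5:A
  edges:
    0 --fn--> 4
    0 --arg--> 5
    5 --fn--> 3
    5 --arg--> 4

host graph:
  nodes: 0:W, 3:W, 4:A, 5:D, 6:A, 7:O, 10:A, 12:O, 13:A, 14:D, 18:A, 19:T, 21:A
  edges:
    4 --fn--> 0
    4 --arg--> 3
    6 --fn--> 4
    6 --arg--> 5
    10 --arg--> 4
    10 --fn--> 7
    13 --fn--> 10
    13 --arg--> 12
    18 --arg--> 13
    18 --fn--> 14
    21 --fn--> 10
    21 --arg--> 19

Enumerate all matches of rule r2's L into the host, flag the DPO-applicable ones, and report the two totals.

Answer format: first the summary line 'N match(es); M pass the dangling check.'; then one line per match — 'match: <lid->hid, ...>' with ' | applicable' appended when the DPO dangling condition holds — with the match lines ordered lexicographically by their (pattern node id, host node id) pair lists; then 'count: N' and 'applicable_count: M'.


2 match(es); 0 pass the dangling check.
match: 0->13, 1->10, 2->7, 3->4, 4->12
match: 0->21, 1->10, 2->7, 3->4, 4->19
count: 2
applicable_count: 0


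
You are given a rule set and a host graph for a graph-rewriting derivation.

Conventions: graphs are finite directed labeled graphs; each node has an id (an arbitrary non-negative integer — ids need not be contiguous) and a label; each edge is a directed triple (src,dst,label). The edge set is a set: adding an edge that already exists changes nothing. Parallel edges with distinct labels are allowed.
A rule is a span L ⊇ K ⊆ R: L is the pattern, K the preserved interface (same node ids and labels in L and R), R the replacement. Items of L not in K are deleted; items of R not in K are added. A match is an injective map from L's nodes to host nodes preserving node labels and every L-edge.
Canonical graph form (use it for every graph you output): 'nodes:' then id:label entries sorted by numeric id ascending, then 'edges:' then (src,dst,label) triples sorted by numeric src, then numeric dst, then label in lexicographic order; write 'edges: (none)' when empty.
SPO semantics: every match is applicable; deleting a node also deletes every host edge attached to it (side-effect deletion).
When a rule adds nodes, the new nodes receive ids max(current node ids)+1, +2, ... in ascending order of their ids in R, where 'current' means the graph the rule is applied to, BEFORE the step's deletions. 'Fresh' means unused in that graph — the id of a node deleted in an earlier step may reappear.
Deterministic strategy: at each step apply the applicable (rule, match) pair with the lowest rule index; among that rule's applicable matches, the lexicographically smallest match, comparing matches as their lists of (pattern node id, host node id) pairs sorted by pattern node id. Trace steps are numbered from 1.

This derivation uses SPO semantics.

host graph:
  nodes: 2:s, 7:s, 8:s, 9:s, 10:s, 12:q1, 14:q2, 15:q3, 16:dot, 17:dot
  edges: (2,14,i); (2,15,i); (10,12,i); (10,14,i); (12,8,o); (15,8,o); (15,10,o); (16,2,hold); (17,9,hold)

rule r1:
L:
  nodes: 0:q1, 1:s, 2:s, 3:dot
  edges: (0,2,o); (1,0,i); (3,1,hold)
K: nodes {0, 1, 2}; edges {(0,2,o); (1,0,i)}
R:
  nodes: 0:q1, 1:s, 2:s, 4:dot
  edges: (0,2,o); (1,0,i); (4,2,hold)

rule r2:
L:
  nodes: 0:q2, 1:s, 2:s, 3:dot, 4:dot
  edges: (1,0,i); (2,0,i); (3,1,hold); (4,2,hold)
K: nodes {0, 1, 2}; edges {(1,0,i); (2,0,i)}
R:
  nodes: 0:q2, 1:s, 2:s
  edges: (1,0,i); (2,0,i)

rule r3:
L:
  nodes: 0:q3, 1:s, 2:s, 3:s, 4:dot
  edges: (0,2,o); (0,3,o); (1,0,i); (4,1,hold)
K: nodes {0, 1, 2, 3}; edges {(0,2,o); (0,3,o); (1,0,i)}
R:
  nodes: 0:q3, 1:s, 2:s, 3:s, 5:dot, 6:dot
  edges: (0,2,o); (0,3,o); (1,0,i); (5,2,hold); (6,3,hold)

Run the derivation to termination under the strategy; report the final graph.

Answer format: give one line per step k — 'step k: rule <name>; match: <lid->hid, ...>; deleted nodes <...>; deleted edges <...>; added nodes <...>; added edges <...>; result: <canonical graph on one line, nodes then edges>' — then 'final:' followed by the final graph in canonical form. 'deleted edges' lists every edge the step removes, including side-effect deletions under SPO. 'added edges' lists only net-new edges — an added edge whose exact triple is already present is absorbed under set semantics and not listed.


step 1: rule r3; match: 0->15, 1->2, 2->8, 3->10, 4->16; deleted nodes 16; deleted edges (16,2,hold); added nodes 18, 19; added edges (18,8,hold); (19,10,hold); result: nodes: 2:s, 7:s, 8:s, 9:s, 10:s, 12:q1, 14:q2, 15:q3, 17:dot, 18:dot, 19:dot edges: (2,14,i); (2,15,i); (10,12,i); (10,14,i); (12,8,o); (15,8,o); (15,10,o); (17,9,hold); (18,8,hold); (19,10,hold)
step 2: rule r1; match: 0->12, 1->10, 2->8, 3->19; deleted nodes 19; deleted edges (19,10,hold); added nodes 20; added edges (20,8,hold); result: nodes: 2:s, 7:s, 8:s, 9:s, 10:s, 12:q1, 14:q2, 15:q3, 17:dot, 18:dot, 20:dot edges: (2,14,i); (2,15,i); (10,12,i); (10,14,i); (12,8,o); (15,8,o); (15,10,o); (17,9,hold); (18,8,hold); (20,8,hold)
final:
nodes: 2:s, 7:s, 8:s, 9:s, 10:s, 12:q1, 14:q2, 15:q3, 17:dot, 18:dot, 20:dot
edges: (2,14,i); (2,15,i); (10,12,i); (10,14,i); (12,8,o); (15,8,o); (15,10,o); (17,9,hold); (18,8,hold); (20,8,hold)


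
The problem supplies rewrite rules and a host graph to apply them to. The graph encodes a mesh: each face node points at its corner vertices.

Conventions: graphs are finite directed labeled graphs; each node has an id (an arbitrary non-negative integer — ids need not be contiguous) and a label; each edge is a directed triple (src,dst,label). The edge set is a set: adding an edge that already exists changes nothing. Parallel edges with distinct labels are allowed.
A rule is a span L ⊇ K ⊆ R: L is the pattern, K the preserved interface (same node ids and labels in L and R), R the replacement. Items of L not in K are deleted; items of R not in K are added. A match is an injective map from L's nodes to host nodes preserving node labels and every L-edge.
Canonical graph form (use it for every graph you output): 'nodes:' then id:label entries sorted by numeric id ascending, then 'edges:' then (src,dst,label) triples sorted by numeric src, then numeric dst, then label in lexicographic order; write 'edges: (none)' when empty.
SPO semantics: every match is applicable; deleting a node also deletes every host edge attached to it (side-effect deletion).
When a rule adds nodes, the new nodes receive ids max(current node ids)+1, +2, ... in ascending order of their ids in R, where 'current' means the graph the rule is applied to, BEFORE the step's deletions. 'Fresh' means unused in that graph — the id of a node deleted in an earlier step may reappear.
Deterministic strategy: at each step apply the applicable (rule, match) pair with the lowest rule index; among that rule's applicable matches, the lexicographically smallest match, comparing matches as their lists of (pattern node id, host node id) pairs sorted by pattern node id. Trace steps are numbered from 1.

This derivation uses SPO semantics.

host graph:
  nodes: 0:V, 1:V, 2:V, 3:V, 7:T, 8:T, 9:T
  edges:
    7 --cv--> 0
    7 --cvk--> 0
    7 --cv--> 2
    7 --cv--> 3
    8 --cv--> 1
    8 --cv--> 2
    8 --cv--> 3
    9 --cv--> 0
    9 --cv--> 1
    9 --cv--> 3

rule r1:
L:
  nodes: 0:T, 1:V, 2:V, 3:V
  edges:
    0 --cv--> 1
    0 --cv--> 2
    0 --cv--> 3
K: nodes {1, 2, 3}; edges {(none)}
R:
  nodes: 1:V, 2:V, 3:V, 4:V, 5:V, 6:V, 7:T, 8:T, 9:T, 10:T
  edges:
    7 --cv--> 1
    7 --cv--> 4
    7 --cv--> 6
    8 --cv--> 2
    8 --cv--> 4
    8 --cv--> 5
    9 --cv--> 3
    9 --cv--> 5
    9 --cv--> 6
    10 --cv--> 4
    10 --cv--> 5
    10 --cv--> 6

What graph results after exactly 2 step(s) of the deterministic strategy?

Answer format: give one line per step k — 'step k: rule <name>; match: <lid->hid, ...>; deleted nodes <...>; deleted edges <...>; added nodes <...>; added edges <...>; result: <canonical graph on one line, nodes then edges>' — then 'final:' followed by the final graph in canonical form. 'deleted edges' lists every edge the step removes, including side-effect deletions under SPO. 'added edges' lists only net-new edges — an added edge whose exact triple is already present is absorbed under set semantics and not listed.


step 1: rule r1; match: 0->7, 1->0, 2->2, 3->3; deleted nodes 7; deleted edges (7,0,cv); (7,0,cvk); (7,2,cv); (7,3,cv); added nodes 10, 11, 12, 13, 14, 15, 16; added edges (13,0,cv); (13,10,cv); (13,12,cv); (14,2,cv); (14,10,cv); (14,11,cv); (15,3,cv); (15,11,cv); (15,12,cv); (16,10,cv); (16,11,cv); (16,12,cv); result: nodes: 0:V, 1:V, 2:V, 3:V, 8:T, 9:T, 10:V, 11:V, 12:V, 13:T, 14:T, 15:T, 16:T edges: (8,1,cv); (8,2,cv); (8,3,cv); (9,0,cv); (9,1,cv); (9,3,cv); (13,0,cv); (13,10,cv); (13,12,cv); (14,2,cv); (14,10,cv); (14,11,cv); (15,3,cv); (15,11,cv); (15,12,cv); (16,10,cv); (16,11,cv); (16,12,cv)
step 2: rule r1; match: 0->8, 1->1, 2->2, 3->3; deleted nodes 8; deleted edges (8,1,cv); (8,2,cv); (8,3,cv); added nodes 17, 18, 19, 20, 21, 22, 23; added edges (20,1,cv); (20,17,cv); (20,19,cv); (21,2,cv); (21,17,cv); (21,18,cv); (22,3,cv); (22,18,cv); (22,19,cv); (23,17,cv); (23,18,cv); (23,19,cv); result: nodes: 0:V, 1:V, 2:V, 3:V, 9:T, 10:V, 11:V, 12:V, 13:T, 14:T, 15:T, 16:T, 17:V, 18:V, 19:V, 20:T, 21:T, 22:T, 23:T edges: (9,0,cv); (9,1,cv); (9,3,cv); (13,0,cv); (13,10,cv); (13,12,cv); (14,2,cv); (14,10,cv); (14,11,cv); (15,3,cv); (15,11,cv); (15,12,cv); (16,10,cv); (16,11,cv); (16,12,cv); (20,1,cv); (20,17,cv); (20,19,cv); (21,2,cv); (21,17,cv); (21,18,cv); (22,3,cv); (22,18,cv); (22,19,cv); (23,17,cv); (23,18,cv); (23,19,cv)
final:
nodes: 0:V, 1:V, 2:V, 3:V, 9:T, 10:V, 11:V, 12:V, 13:T, 14:T, 15:T, 16:T, 17:V, 18:V, 19:V, 20:T, 21:T, 22:T, 23:T
edges: (9,0,cv); (9,1,cv); (9,3,cv); (13,0,cv); (13,10,cv); (13,12,cv); (14,2,cv); (14,10,cv); (14,11,cv); (15,3,cv); (15,11,cv); (15,12,cv); (16,10,cv); (16,11,cv); (16,12,cv); (20,1,cv); (20,17,cv); (20,19,cv); (21,2,cv); (21,17,cv); (21,18,cv); (22,3,cv); (22,18,cv); (22,19,cv); (23,17,cv); (23,18,cv); (23,19,cv)


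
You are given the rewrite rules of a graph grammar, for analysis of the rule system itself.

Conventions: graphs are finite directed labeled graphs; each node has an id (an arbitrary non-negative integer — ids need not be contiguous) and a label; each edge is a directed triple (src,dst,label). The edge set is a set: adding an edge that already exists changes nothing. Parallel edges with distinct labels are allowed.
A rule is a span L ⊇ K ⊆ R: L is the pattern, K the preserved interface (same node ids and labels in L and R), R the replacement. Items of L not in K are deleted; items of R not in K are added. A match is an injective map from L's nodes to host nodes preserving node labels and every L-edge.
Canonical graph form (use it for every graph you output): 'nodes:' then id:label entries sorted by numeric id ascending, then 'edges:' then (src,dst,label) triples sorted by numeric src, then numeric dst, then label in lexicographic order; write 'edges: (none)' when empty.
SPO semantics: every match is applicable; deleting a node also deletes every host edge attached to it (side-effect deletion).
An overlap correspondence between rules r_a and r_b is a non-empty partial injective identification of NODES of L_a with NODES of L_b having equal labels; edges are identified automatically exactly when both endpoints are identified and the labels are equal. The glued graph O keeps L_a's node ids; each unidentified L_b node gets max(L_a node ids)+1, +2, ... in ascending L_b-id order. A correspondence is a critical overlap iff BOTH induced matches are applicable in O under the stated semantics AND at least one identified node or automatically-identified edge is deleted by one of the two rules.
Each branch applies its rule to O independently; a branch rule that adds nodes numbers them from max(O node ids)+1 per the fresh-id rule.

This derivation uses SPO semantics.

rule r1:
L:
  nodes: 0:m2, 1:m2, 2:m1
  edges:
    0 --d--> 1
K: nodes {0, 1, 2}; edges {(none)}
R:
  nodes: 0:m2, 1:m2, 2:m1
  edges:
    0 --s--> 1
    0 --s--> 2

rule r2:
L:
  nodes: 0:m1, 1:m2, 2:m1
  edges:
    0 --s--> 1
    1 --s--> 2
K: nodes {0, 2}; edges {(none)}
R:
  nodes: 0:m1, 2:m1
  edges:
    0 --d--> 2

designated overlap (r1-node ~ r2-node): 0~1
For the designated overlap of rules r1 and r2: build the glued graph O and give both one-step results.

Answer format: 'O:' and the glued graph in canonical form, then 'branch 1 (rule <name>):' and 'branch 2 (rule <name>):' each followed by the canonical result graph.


O:
nodes: 0:m2, 1:m2, 2:m1, 3:m1, 4:m1
edges: (0,1,d); (0,4,s); (3,0,s)
branch 1 (rule r1):
nodes: 0:m2, 1:m2, 2:m1, 3:m1, 4:m1
edges: (0,1,s); (0,2,s); (0,4,s); (3,0,s)
branch 2 (rule r2):
nodes: 1:m2, 2:m1, 3:m1, 4:m1
edges: (3,4,d)


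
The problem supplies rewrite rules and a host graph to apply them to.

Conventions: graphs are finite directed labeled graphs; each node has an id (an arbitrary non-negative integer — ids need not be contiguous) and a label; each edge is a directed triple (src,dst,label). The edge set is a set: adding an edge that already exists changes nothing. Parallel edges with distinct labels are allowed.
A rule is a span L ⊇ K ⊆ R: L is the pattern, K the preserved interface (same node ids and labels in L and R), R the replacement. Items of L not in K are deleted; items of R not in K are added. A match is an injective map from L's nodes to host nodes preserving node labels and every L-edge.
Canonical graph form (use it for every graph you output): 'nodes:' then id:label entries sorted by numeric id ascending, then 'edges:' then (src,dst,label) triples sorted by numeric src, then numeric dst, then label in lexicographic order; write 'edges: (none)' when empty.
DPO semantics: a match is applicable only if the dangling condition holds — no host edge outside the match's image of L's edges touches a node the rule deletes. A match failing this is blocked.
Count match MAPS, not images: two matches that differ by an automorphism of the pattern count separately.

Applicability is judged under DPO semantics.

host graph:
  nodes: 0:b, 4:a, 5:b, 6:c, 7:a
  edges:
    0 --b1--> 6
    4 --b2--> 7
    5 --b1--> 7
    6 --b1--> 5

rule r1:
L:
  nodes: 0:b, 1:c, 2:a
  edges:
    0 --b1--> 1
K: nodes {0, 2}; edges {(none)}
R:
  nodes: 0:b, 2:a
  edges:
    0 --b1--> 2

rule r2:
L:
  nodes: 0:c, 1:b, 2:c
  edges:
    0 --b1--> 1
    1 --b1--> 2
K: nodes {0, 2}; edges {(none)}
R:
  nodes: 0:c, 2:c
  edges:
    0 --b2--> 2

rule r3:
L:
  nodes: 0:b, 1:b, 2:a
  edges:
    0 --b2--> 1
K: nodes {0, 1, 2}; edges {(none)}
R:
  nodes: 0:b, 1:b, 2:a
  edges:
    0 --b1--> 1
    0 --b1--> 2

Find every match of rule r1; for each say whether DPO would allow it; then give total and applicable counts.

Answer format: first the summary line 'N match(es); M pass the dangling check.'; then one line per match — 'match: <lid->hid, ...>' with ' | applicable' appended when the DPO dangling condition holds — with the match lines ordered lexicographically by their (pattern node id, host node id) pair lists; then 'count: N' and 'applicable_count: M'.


2 match(es); 0 pass the dangling check.
match: 0->0, 1->6, 2->4
match: 0->0, 1->6, 2->7
count: 2
applicable_count: 0
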